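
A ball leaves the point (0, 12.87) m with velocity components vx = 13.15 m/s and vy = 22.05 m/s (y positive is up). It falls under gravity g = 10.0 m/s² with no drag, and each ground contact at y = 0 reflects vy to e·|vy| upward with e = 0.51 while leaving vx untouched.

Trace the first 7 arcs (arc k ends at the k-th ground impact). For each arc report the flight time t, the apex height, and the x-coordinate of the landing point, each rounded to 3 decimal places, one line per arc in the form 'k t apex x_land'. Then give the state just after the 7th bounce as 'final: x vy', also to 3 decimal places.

Arc 1: start y=12.870, vy=22.050 → t=4.932, apex=37.180, x_land=64.855, impact vy=-27.269
  bounce: vy ← 0.51·27.269 = 13.907
Arc 2: start y=0.000, vy=13.907 → t=2.781, apex=9.671, x_land=101.431, impact vy=-13.907
  bounce: vy ← 0.51·13.907 = 7.093
Arc 3: start y=0.000, vy=7.093 → t=1.419, apex=2.515, x_land=120.084, impact vy=-7.093
  bounce: vy ← 0.51·7.093 = 3.617
Arc 4: start y=0.000, vy=3.617 → t=0.723, apex=0.654, x_land=129.598, impact vy=-3.617
  bounce: vy ← 0.51·3.617 = 1.845
Arc 5: start y=0.000, vy=1.845 → t=0.369, apex=0.170, x_land=134.450, impact vy=-1.845
  bounce: vy ← 0.51·1.845 = 0.941
Arc 6: start y=0.000, vy=0.941 → t=0.188, apex=0.044, x_land=136.924, impact vy=-0.941
  bounce: vy ← 0.51·0.941 = 0.480
Arc 7: start y=0.000, vy=0.480 → t=0.096, apex=0.012, x_land=138.186, impact vy=-0.480
  bounce: vy ← 0.51·0.480 = 0.245

1 4.932 37.180 64.855
2 2.781 9.671 101.431
3 1.419 2.515 120.084
4 0.723 0.654 129.598
5 0.369 0.170 134.450
6 0.188 0.044 136.924
7 0.096 0.012 138.186
final: 138.186 0.245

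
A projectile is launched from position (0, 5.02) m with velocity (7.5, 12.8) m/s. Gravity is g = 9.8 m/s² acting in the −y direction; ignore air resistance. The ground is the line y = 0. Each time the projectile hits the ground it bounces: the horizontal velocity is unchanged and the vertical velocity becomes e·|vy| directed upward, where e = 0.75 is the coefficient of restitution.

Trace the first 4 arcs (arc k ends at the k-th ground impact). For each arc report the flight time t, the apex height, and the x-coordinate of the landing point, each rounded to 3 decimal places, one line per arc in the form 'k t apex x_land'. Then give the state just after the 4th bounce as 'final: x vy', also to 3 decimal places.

1 2.959 13.379 22.189
2 2.479 7.526 40.779
3 1.859 4.233 54.721
4 1.394 2.381 65.177
final: 65.177 5.124

Arc 1: start y=5.020, vy=12.800 → t=2.959, apex=13.379, x_land=22.189, impact vy=-16.194
  bounce: vy ← 0.75·16.194 = 12.145
Arc 2: start y=0.000, vy=12.145 → t=2.479, apex=7.526, x_land=40.779, impact vy=-12.145
  bounce: vy ← 0.75·12.145 = 9.109
Arc 3: start y=0.000, vy=9.109 → t=1.859, apex=4.233, x_land=54.721, impact vy=-9.109
  bounce: vy ← 0.75·9.109 = 6.832
Arc 4: start y=0.000, vy=6.832 → t=1.394, apex=2.381, x_land=65.177, impact vy=-6.832
  bounce: vy ← 0.75·6.832 = 5.124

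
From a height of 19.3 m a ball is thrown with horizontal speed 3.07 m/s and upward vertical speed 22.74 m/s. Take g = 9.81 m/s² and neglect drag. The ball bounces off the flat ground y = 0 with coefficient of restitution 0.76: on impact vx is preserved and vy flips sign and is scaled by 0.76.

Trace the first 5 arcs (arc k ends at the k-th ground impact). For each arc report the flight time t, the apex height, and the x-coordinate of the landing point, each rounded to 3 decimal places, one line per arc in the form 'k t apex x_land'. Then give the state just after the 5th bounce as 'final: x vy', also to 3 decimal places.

Arc 1: start y=19.300, vy=22.740 → t=5.369, apex=45.656, x_land=16.483, impact vy=-29.929
  bounce: vy ← 0.76·29.929 = 22.746
Arc 2: start y=0.000, vy=22.746 → t=4.637, apex=26.371, x_land=30.719, impact vy=-22.746
  bounce: vy ← 0.76·22.746 = 17.287
Arc 3: start y=0.000, vy=17.287 → t=3.524, apex=15.232, x_land=41.539, impact vy=-17.287
  bounce: vy ← 0.76·17.287 = 13.138
Arc 4: start y=0.000, vy=13.138 → t=2.679, apex=8.798, x_land=49.763, impact vy=-13.138
  bounce: vy ← 0.76·13.138 = 9.985
Arc 5: start y=0.000, vy=9.985 → t=2.036, apex=5.082, x_land=56.012, impact vy=-9.985
  bounce: vy ← 0.76·9.985 = 7.589

1 5.369 45.656 16.483
2 4.637 26.371 30.719
3 3.524 15.232 41.539
4 2.679 8.798 49.763
5 2.036 5.082 56.012
final: 56.012 7.589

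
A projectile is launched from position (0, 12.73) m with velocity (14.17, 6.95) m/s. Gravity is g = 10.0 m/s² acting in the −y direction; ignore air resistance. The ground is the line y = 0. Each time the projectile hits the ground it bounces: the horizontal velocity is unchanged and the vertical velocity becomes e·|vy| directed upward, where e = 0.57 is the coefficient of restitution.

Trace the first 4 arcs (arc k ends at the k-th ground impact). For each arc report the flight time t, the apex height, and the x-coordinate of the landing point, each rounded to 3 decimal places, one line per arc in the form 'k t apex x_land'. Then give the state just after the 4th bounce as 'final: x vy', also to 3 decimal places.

Arc 1: start y=12.730, vy=6.950 → t=2.435, apex=15.145, x_land=34.510, impact vy=-17.404
  bounce: vy ← 0.57·17.404 = 9.920
Arc 2: start y=0.000, vy=9.920 → t=1.984, apex=4.921, x_land=62.624, impact vy=-9.920
  bounce: vy ← 0.57·9.920 = 5.655
Arc 3: start y=0.000, vy=5.655 → t=1.131, apex=1.599, x_land=78.649, impact vy=-5.655
  bounce: vy ← 0.57·5.655 = 3.223
Arc 4: start y=0.000, vy=3.223 → t=0.645, apex=0.519, x_land=87.783, impact vy=-3.223
  bounce: vy ← 0.57·3.223 = 1.837

1 2.435 15.145 34.510
2 1.984 4.921 62.624
3 1.131 1.599 78.649
4 0.645 0.519 87.783
final: 87.783 1.837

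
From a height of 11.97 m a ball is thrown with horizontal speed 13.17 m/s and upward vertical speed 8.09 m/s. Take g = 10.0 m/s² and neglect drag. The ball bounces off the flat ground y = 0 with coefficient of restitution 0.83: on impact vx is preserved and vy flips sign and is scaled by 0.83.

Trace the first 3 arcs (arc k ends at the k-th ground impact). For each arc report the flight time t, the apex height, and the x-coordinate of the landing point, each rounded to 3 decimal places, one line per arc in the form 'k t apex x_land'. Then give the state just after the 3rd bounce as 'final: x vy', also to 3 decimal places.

Arc 1: start y=11.970, vy=8.090 → t=2.555, apex=15.242, x_land=33.649, impact vy=-17.460
  bounce: vy ← 0.83·17.460 = 14.492
Arc 2: start y=0.000, vy=14.492 → t=2.898, apex=10.500, x_land=71.820, impact vy=-14.492
  bounce: vy ← 0.83·14.492 = 12.028
Arc 3: start y=0.000, vy=12.028 → t=2.406, apex=7.234, x_land=103.502, impact vy=-12.028
  bounce: vy ← 0.83·12.028 = 9.983

1 2.555 15.242 33.649
2 2.898 10.500 71.820
3 2.406 7.234 103.502
final: 103.502 9.983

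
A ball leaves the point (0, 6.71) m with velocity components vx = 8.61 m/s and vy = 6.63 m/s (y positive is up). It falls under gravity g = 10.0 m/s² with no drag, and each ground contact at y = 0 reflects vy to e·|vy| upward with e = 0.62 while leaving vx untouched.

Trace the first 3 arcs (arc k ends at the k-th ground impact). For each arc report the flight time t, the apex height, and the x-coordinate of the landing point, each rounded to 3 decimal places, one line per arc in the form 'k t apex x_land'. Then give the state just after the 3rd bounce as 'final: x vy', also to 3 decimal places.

1 1.998 8.908 17.201
2 1.655 3.424 31.451
3 1.026 1.316 40.286
final: 40.286 3.181

Arc 1: start y=6.710, vy=6.630 → t=1.998, apex=8.908, x_land=17.201, impact vy=-13.348
  bounce: vy ← 0.62·13.348 = 8.275
Arc 2: start y=0.000, vy=8.275 → t=1.655, apex=3.424, x_land=31.451, impact vy=-8.275
  bounce: vy ← 0.62·8.275 = 5.131
Arc 3: start y=0.000, vy=5.131 → t=1.026, apex=1.316, x_land=40.286, impact vy=-5.131
  bounce: vy ← 0.62·5.131 = 3.181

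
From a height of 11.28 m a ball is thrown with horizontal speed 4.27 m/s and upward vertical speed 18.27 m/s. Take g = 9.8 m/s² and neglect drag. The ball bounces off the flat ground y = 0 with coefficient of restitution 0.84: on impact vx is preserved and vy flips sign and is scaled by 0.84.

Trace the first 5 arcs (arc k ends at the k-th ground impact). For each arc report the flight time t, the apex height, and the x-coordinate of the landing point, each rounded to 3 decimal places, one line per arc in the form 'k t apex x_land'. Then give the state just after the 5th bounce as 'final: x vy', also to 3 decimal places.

Arc 1: start y=11.280, vy=18.270 → t=4.268, apex=28.310, x_land=18.224, impact vy=-23.556
  bounce: vy ← 0.84·23.556 = 19.787
Arc 2: start y=0.000, vy=19.787 → t=4.038, apex=19.976, x_land=35.467, impact vy=-19.787
  bounce: vy ← 0.84·19.787 = 16.621
Arc 3: start y=0.000, vy=16.621 → t=3.392, apex=14.095, x_land=49.951, impact vy=-16.621
  bounce: vy ← 0.84·16.621 = 13.962
Arc 4: start y=0.000, vy=13.962 → t=2.849, apex=9.945, x_land=62.118, impact vy=-13.962
  bounce: vy ← 0.84·13.962 = 11.728
Arc 5: start y=0.000, vy=11.728 → t=2.393, apex=7.017, x_land=72.338, impact vy=-11.728
  bounce: vy ← 0.84·11.728 = 9.851

1 4.268 28.310 18.224
2 4.038 19.976 35.467
3 3.392 14.095 49.951
4 2.849 9.945 62.118
5 2.393 7.017 72.338
final: 72.338 9.851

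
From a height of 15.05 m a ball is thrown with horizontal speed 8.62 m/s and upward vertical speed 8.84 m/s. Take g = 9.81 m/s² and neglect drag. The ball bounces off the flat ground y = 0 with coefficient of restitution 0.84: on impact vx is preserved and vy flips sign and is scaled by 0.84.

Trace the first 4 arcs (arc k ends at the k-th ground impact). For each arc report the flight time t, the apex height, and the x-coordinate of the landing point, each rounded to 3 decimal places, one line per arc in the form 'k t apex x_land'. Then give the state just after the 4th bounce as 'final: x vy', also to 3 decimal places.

Arc 1: start y=15.050, vy=8.840 → t=2.871, apex=19.033, x_land=24.748, impact vy=-19.324
  bounce: vy ← 0.84·19.324 = 16.232
Arc 2: start y=0.000, vy=16.232 → t=3.309, apex=13.430, x_land=53.274, impact vy=-16.232
  bounce: vy ← 0.84·16.232 = 13.635
Arc 3: start y=0.000, vy=13.635 → t=2.780, apex=9.476, x_land=77.237, impact vy=-13.635
  bounce: vy ← 0.84·13.635 = 11.454
Arc 4: start y=0.000, vy=11.454 → t=2.335, apex=6.686, x_land=97.365, impact vy=-11.454
  bounce: vy ← 0.84·11.454 = 9.621

1 2.871 19.033 24.748
2 3.309 13.430 53.274
3 2.780 9.476 77.237
4 2.335 6.686 97.365
final: 97.365 9.621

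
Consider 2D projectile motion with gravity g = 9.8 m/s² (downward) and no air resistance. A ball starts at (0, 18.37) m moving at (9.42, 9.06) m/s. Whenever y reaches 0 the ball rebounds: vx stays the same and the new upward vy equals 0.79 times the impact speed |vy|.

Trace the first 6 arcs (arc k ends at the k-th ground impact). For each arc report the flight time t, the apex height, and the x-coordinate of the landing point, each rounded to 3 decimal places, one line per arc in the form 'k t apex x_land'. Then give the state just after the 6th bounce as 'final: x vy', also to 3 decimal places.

1 3.070 22.558 28.920
2 3.390 14.078 60.855
3 2.678 8.786 86.083
4 2.116 5.484 106.013
5 1.671 3.422 121.758
6 1.320 2.136 134.197
final: 134.197 5.111

Arc 1: start y=18.370, vy=9.060 → t=3.070, apex=22.558, x_land=28.920, impact vy=-21.027
  bounce: vy ← 0.79·21.027 = 16.611
Arc 2: start y=0.000, vy=16.611 → t=3.390, apex=14.078, x_land=60.855, impact vy=-16.611
  bounce: vy ← 0.79·16.611 = 13.123
Arc 3: start y=0.000, vy=13.123 → t=2.678, apex=8.786, x_land=86.083, impact vy=-13.123
  bounce: vy ← 0.79·13.123 = 10.367
Arc 4: start y=0.000, vy=10.367 → t=2.116, apex=5.484, x_land=106.013, impact vy=-10.367
  bounce: vy ← 0.79·10.367 = 8.190
Arc 5: start y=0.000, vy=8.190 → t=1.671, apex=3.422, x_land=121.758, impact vy=-8.190
  bounce: vy ← 0.79·8.190 = 6.470
Arc 6: start y=0.000, vy=6.470 → t=1.320, apex=2.136, x_land=134.197, impact vy=-6.470
  bounce: vy ← 0.79·6.470 = 5.111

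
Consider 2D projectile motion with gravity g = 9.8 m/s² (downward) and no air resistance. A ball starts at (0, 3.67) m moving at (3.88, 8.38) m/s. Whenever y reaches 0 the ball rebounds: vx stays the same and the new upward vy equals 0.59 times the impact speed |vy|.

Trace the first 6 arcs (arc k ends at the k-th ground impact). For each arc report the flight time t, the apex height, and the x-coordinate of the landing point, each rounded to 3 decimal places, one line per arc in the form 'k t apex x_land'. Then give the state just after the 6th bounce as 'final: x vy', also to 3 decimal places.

Arc 1: start y=3.670, vy=8.380 → t=2.072, apex=7.253, x_land=8.038, impact vy=-11.923
  bounce: vy ← 0.59·11.923 = 7.035
Arc 2: start y=0.000, vy=7.035 → t=1.436, apex=2.525, x_land=13.609, impact vy=-7.035
  bounce: vy ← 0.59·7.035 = 4.150
Arc 3: start y=0.000, vy=4.150 → t=0.847, apex=0.879, x_land=16.895, impact vy=-4.150
  bounce: vy ← 0.59·4.150 = 2.449
Arc 4: start y=0.000, vy=2.449 → t=0.500, apex=0.306, x_land=18.834, impact vy=-2.449
  bounce: vy ← 0.59·2.449 = 1.445
Arc 5: start y=0.000, vy=1.445 → t=0.295, apex=0.106, x_land=19.978, impact vy=-1.445
  bounce: vy ← 0.59·1.445 = 0.852
Arc 6: start y=0.000, vy=0.852 → t=0.174, apex=0.037, x_land=20.653, impact vy=-0.852
  bounce: vy ← 0.59·0.852 = 0.503

1 2.072 7.253 8.038
2 1.436 2.525 13.609
3 0.847 0.879 16.895
4 0.500 0.306 18.834
5 0.295 0.106 19.978
6 0.174 0.037 20.653
final: 20.653 0.503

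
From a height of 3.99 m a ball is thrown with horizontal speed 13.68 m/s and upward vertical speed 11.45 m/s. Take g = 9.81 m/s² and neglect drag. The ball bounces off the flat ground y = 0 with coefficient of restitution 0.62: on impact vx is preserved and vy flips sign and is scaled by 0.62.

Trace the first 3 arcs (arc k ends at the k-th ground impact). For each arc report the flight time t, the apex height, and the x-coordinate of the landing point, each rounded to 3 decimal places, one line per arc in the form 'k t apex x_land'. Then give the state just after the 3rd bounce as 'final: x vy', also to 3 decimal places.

1 2.642 10.672 36.146
2 1.829 4.102 61.167
3 1.134 1.577 76.680
final: 76.680 3.449

Arc 1: start y=3.990, vy=11.450 → t=2.642, apex=10.672, x_land=36.146, impact vy=-14.470
  bounce: vy ← 0.62·14.470 = 8.972
Arc 2: start y=0.000, vy=8.972 → t=1.829, apex=4.102, x_land=61.167, impact vy=-8.972
  bounce: vy ← 0.62·8.972 = 5.562
Arc 3: start y=0.000, vy=5.562 → t=1.134, apex=1.577, x_land=76.680, impact vy=-5.562
  bounce: vy ← 0.62·5.562 = 3.449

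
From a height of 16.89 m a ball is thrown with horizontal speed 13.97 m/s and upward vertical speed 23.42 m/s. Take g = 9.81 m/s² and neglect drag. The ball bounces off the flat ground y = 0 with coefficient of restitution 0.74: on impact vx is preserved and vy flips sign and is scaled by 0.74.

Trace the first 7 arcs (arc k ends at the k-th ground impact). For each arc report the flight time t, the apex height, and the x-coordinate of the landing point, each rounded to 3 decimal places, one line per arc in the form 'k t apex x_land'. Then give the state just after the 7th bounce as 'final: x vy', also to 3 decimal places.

1 5.411 44.846 75.593
2 4.475 24.558 138.110
3 3.312 13.448 184.373
4 2.451 7.364 218.607
5 1.813 4.033 243.941
6 1.342 2.208 262.688
7 0.993 1.209 276.560
final: 276.560 3.604

Arc 1: start y=16.890, vy=23.420 → t=5.411, apex=44.846, x_land=75.593, impact vy=-29.663
  bounce: vy ← 0.74·29.663 = 21.950
Arc 2: start y=0.000, vy=21.950 → t=4.475, apex=24.558, x_land=138.110, impact vy=-21.950
  bounce: vy ← 0.74·21.950 = 16.243
Arc 3: start y=0.000, vy=16.243 → t=3.312, apex=13.448, x_land=184.373, impact vy=-16.243
  bounce: vy ← 0.74·16.243 = 12.020
Arc 4: start y=0.000, vy=12.020 → t=2.451, apex=7.364, x_land=218.607, impact vy=-12.020
  bounce: vy ← 0.74·12.020 = 8.895
Arc 5: start y=0.000, vy=8.895 → t=1.813, apex=4.033, x_land=243.941, impact vy=-8.895
  bounce: vy ← 0.74·8.895 = 6.582
Arc 6: start y=0.000, vy=6.582 → t=1.342, apex=2.208, x_land=262.688, impact vy=-6.582
  bounce: vy ← 0.74·6.582 = 4.871
Arc 7: start y=0.000, vy=4.871 → t=0.993, apex=1.209, x_land=276.560, impact vy=-4.871
  bounce: vy ← 0.74·4.871 = 3.604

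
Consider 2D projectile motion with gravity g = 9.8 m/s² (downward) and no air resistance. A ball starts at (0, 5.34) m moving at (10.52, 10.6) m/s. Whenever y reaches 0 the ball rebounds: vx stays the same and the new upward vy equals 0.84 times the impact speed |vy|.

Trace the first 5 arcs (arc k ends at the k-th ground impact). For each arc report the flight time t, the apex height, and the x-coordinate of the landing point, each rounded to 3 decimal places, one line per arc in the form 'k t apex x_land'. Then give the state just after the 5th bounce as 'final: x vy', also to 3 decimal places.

Arc 1: start y=5.340, vy=10.600 → t=2.585, apex=11.073, x_land=27.193, impact vy=-14.732
  bounce: vy ← 0.84·14.732 = 12.375
Arc 2: start y=0.000, vy=12.375 → t=2.525, apex=7.813, x_land=53.760, impact vy=-12.375
  bounce: vy ← 0.84·12.375 = 10.395
Arc 3: start y=0.000, vy=10.395 → t=2.121, apex=5.513, x_land=76.077, impact vy=-10.395
  bounce: vy ← 0.84·10.395 = 8.732
Arc 4: start y=0.000, vy=8.732 → t=1.782, apex=3.890, x_land=94.823, impact vy=-8.732
  bounce: vy ← 0.84·8.732 = 7.335
Arc 5: start y=0.000, vy=7.335 → t=1.497, apex=2.745, x_land=110.570, impact vy=-7.335
  bounce: vy ← 0.84·7.335 = 6.161

1 2.585 11.073 27.193
2 2.525 7.813 53.760
3 2.121 5.513 76.077
4 1.782 3.890 94.823
5 1.497 2.745 110.570
final: 110.570 6.161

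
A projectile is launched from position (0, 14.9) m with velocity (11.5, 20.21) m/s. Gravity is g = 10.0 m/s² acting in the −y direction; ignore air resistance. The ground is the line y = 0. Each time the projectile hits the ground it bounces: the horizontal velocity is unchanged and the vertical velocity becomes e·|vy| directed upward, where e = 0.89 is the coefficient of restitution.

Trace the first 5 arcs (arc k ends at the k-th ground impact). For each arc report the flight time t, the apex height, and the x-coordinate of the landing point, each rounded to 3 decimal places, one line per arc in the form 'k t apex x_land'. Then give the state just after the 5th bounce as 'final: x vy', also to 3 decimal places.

Arc 1: start y=14.900, vy=20.210 → t=4.679, apex=35.322, x_land=53.807, impact vy=-26.579
  bounce: vy ← 0.89·26.579 = 23.655
Arc 2: start y=0.000, vy=23.655 → t=4.731, apex=27.979, x_land=108.215, impact vy=-23.655
  bounce: vy ← 0.89·23.655 = 21.053
Arc 3: start y=0.000, vy=21.053 → t=4.211, apex=22.162, x_land=156.637, impact vy=-21.053
  bounce: vy ← 0.89·21.053 = 18.737
Arc 4: start y=0.000, vy=18.737 → t=3.747, apex=17.554, x_land=199.733, impact vy=-18.737
  bounce: vy ← 0.89·18.737 = 16.676
Arc 5: start y=0.000, vy=16.676 → t=3.335, apex=13.905, x_land=238.088, impact vy=-16.676
  bounce: vy ← 0.89·16.676 = 14.842

1 4.679 35.322 53.807
2 4.731 27.979 108.215
3 4.211 22.162 156.637
4 3.747 17.554 199.733
5 3.335 13.905 238.088
final: 238.088 14.842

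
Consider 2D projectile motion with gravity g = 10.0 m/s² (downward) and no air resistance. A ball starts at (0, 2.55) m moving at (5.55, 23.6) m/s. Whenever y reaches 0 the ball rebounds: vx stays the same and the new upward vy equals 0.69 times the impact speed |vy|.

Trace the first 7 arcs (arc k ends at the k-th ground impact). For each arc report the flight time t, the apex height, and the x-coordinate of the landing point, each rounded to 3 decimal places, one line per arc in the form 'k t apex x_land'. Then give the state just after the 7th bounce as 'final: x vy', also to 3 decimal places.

1 4.826 30.398 26.783
2 3.403 14.472 45.667
3 2.348 6.890 58.698
4 1.620 3.280 67.689
5 1.118 1.562 73.892
6 0.771 0.744 78.173
7 0.532 0.354 81.127
final: 81.127 1.836

Arc 1: start y=2.550, vy=23.600 → t=4.826, apex=30.398, x_land=26.783, impact vy=-24.657
  bounce: vy ← 0.69·24.657 = 17.013
Arc 2: start y=0.000, vy=17.013 → t=3.403, apex=14.472, x_land=45.667, impact vy=-17.013
  bounce: vy ← 0.69·17.013 = 11.739
Arc 3: start y=0.000, vy=11.739 → t=2.348, apex=6.890, x_land=58.698, impact vy=-11.739
  bounce: vy ← 0.69·11.739 = 8.100
Arc 4: start y=0.000, vy=8.100 → t=1.620, apex=3.280, x_land=67.689, impact vy=-8.100
  bounce: vy ← 0.69·8.100 = 5.589
Arc 5: start y=0.000, vy=5.589 → t=1.118, apex=1.562, x_land=73.892, impact vy=-5.589
  bounce: vy ← 0.69·5.589 = 3.856
Arc 6: start y=0.000, vy=3.856 → t=0.771, apex=0.744, x_land=78.173, impact vy=-3.856
  bounce: vy ← 0.69·3.856 = 2.661
Arc 7: start y=0.000, vy=2.661 → t=0.532, apex=0.354, x_land=81.127, impact vy=-2.661
  bounce: vy ← 0.69·2.661 = 1.836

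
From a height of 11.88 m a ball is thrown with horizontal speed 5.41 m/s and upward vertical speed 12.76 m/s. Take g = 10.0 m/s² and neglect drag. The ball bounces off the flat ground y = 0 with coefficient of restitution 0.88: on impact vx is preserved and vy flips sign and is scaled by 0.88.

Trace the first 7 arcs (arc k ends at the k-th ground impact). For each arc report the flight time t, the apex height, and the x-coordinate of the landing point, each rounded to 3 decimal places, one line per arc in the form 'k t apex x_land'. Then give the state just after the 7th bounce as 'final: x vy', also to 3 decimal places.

Arc 1: start y=11.880, vy=12.760 → t=3.277, apex=20.021, x_land=17.729, impact vy=-20.010
  bounce: vy ← 0.88·20.010 = 17.609
Arc 2: start y=0.000, vy=17.609 → t=3.522, apex=15.504, x_land=36.782, impact vy=-17.609
  bounce: vy ← 0.88·17.609 = 15.496
Arc 3: start y=0.000, vy=15.496 → t=3.099, apex=12.006, x_land=53.549, impact vy=-15.496
  bounce: vy ← 0.88·15.496 = 13.637
Arc 4: start y=0.000, vy=13.637 → t=2.727, apex=9.298, x_land=68.303, impact vy=-13.637
  bounce: vy ← 0.88·13.637 = 12.000
Arc 5: start y=0.000, vy=12.000 → t=2.400, apex=7.200, x_land=81.288, impact vy=-12.000
  bounce: vy ← 0.88·12.000 = 10.560
Arc 6: start y=0.000, vy=10.560 → t=2.112, apex=5.576, x_land=92.714, impact vy=-10.560
  bounce: vy ← 0.88·10.560 = 9.293
Arc 7: start y=0.000, vy=9.293 → t=1.859, apex=4.318, x_land=102.769, impact vy=-9.293
  bounce: vy ← 0.88·9.293 = 8.178

1 3.277 20.021 17.729
2 3.522 15.504 36.782
3 3.099 12.006 53.549
4 2.727 9.298 68.303
5 2.400 7.200 81.288
6 2.112 5.576 92.714
7 1.859 4.318 102.769
final: 102.769 8.178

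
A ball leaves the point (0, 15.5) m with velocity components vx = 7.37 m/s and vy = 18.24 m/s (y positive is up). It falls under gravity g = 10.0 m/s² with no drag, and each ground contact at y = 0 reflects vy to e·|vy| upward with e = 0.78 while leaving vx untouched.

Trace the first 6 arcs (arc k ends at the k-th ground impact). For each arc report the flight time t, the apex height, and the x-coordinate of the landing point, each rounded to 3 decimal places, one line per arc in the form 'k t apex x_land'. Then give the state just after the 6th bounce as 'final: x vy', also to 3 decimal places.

1 4.359 32.135 32.127
2 3.955 19.551 61.274
3 3.085 11.895 84.009
4 2.406 7.237 101.742
5 1.877 4.403 115.574
6 1.464 2.679 126.363
final: 126.363 5.709

Arc 1: start y=15.500, vy=18.240 → t=4.359, apex=32.135, x_land=32.127, impact vy=-25.351
  bounce: vy ← 0.78·25.351 = 19.774
Arc 2: start y=0.000, vy=19.774 → t=3.955, apex=19.551, x_land=61.274, impact vy=-19.774
  bounce: vy ← 0.78·19.774 = 15.424
Arc 3: start y=0.000, vy=15.424 → t=3.085, apex=11.895, x_land=84.009, impact vy=-15.424
  bounce: vy ← 0.78·15.424 = 12.031
Arc 4: start y=0.000, vy=12.031 → t=2.406, apex=7.237, x_land=101.742, impact vy=-12.031
  bounce: vy ← 0.78·12.031 = 9.384
Arc 5: start y=0.000, vy=9.384 → t=1.877, apex=4.403, x_land=115.574, impact vy=-9.384
  bounce: vy ← 0.78·9.384 = 7.319
Arc 6: start y=0.000, vy=7.319 → t=1.464, apex=2.679, x_land=126.363, impact vy=-7.319
  bounce: vy ← 0.78·7.319 = 5.709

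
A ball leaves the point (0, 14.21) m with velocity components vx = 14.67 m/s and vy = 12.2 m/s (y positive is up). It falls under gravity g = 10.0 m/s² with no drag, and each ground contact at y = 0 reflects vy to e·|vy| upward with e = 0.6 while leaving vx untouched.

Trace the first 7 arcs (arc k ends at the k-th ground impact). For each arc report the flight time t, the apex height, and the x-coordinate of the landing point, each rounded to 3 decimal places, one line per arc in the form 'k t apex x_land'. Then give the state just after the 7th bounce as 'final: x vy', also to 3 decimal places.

1 3.301 21.652 48.425
2 2.497 7.795 85.058
3 1.498 2.806 107.038
4 0.899 1.010 120.226
5 0.539 0.364 128.139
6 0.324 0.131 132.887
7 0.194 0.047 135.735
final: 135.735 0.583

Arc 1: start y=14.210, vy=12.200 → t=3.301, apex=21.652, x_land=48.425, impact vy=-20.810
  bounce: vy ← 0.6·20.810 = 12.486
Arc 2: start y=0.000, vy=12.486 → t=2.497, apex=7.795, x_land=85.058, impact vy=-12.486
  bounce: vy ← 0.6·12.486 = 7.491
Arc 3: start y=0.000, vy=7.491 → t=1.498, apex=2.806, x_land=107.038, impact vy=-7.491
  bounce: vy ← 0.6·7.491 = 4.495
Arc 4: start y=0.000, vy=4.495 → t=0.899, apex=1.010, x_land=120.226, impact vy=-4.495
  bounce: vy ← 0.6·4.495 = 2.697
Arc 5: start y=0.000, vy=2.697 → t=0.539, apex=0.364, x_land=128.139, impact vy=-2.697
  bounce: vy ← 0.6·2.697 = 1.618
Arc 6: start y=0.000, vy=1.618 → t=0.324, apex=0.131, x_land=132.887, impact vy=-1.618
  bounce: vy ← 0.6·1.618 = 0.971
Arc 7: start y=0.000, vy=0.971 → t=0.194, apex=0.047, x_land=135.735, impact vy=-0.971
  bounce: vy ← 0.6·0.971 = 0.583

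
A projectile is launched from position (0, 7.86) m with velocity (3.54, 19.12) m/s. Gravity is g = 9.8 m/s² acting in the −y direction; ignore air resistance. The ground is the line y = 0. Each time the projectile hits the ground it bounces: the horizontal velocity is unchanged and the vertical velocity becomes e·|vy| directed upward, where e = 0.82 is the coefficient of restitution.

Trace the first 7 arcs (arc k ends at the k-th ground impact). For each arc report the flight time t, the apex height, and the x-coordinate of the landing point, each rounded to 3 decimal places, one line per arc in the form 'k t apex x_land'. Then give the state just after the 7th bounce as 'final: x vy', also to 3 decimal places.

1 4.277 26.512 15.141
2 3.815 17.827 28.645
3 3.128 11.987 39.718
4 2.565 8.060 48.799
5 2.103 5.419 56.244
6 1.725 3.644 62.350
7 1.414 2.450 67.357
final: 67.357 5.683

Arc 1: start y=7.860, vy=19.120 → t=4.277, apex=26.512, x_land=15.141, impact vy=-22.795
  bounce: vy ← 0.82·22.795 = 18.692
Arc 2: start y=0.000, vy=18.692 → t=3.815, apex=17.827, x_land=28.645, impact vy=-18.692
  bounce: vy ← 0.82·18.692 = 15.328
Arc 3: start y=0.000, vy=15.328 → t=3.128, apex=11.987, x_land=39.718, impact vy=-15.328
  bounce: vy ← 0.82·15.328 = 12.569
Arc 4: start y=0.000, vy=12.569 → t=2.565, apex=8.060, x_land=48.799, impact vy=-12.569
  bounce: vy ← 0.82·12.569 = 10.306
Arc 5: start y=0.000, vy=10.306 → t=2.103, apex=5.419, x_land=56.244, impact vy=-10.306
  bounce: vy ← 0.82·10.306 = 8.451
Arc 6: start y=0.000, vy=8.451 → t=1.725, apex=3.644, x_land=62.350, impact vy=-8.451
  bounce: vy ← 0.82·8.451 = 6.930
Arc 7: start y=0.000, vy=6.930 → t=1.414, apex=2.450, x_land=67.357, impact vy=-6.930
  bounce: vy ← 0.82·6.930 = 5.683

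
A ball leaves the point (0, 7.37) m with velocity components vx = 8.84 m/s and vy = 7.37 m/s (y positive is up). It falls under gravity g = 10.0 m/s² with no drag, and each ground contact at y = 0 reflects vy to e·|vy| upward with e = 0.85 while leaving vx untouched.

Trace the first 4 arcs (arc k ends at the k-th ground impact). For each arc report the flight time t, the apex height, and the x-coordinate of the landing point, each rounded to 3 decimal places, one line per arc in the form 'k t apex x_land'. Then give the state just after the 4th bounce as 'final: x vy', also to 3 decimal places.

Arc 1: start y=7.370, vy=7.370 → t=2.157, apex=10.086, x_land=19.070, impact vy=-14.203
  bounce: vy ← 0.85·14.203 = 12.072
Arc 2: start y=0.000, vy=12.072 → t=2.414, apex=7.287, x_land=40.414, impact vy=-12.072
  bounce: vy ← 0.85·12.072 = 10.261
Arc 3: start y=0.000, vy=10.261 → t=2.052, apex=5.265, x_land=58.556, impact vy=-10.261
  bounce: vy ← 0.85·10.261 = 8.722
Arc 4: start y=0.000, vy=8.722 → t=1.744, apex=3.804, x_land=73.977, impact vy=-8.722
  bounce: vy ← 0.85·8.722 = 7.414

1 2.157 10.086 19.070
2 2.414 7.287 40.414
3 2.052 5.265 58.556
4 1.744 3.804 73.977
final: 73.977 7.414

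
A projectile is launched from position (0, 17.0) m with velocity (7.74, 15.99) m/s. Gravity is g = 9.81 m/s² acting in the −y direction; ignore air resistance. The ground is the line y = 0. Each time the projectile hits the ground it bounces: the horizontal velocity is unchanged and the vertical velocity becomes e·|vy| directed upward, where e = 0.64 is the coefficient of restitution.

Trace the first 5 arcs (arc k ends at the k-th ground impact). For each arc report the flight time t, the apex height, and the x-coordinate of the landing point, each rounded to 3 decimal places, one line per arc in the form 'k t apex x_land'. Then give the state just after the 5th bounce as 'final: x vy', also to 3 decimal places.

Arc 1: start y=17.000, vy=15.990 → t=4.104, apex=30.032, x_land=31.768, impact vy=-24.274
  bounce: vy ← 0.64·24.274 = 15.535
Arc 2: start y=0.000, vy=15.535 → t=3.167, apex=12.301, x_land=56.282, impact vy=-15.535
  bounce: vy ← 0.64·15.535 = 9.943
Arc 3: start y=0.000, vy=9.943 → t=2.027, apex=5.038, x_land=71.971, impact vy=-9.943
  bounce: vy ← 0.64·9.943 = 6.363
Arc 4: start y=0.000, vy=6.363 → t=1.297, apex=2.064, x_land=82.012, impact vy=-6.363
  bounce: vy ← 0.64·6.363 = 4.072
Arc 5: start y=0.000, vy=4.072 → t=0.830, apex=0.845, x_land=88.439, impact vy=-4.072
  bounce: vy ← 0.64·4.072 = 2.606

1 4.104 30.032 31.768
2 3.167 12.301 56.282
3 2.027 5.038 71.971
4 1.297 2.064 82.012
5 0.830 0.845 88.439
final: 88.439 2.606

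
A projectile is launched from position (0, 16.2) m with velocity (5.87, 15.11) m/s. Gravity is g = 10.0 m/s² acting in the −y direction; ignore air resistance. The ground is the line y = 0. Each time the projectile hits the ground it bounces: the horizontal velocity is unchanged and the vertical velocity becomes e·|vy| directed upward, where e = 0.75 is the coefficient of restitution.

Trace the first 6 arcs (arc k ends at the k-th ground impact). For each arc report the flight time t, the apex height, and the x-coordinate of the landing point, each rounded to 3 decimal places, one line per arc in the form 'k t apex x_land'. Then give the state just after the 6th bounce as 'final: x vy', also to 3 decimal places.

Arc 1: start y=16.200, vy=15.110 → t=3.861, apex=27.616, x_land=22.665, impact vy=-23.501
  bounce: vy ← 0.75·23.501 = 17.626
Arc 2: start y=0.000, vy=17.626 → t=3.525, apex=15.534, x_land=43.358, impact vy=-17.626
  bounce: vy ← 0.75·17.626 = 13.219
Arc 3: start y=0.000, vy=13.219 → t=2.644, apex=8.738, x_land=58.877, impact vy=-13.219
  bounce: vy ← 0.75·13.219 = 9.915
Arc 4: start y=0.000, vy=9.915 → t=1.983, apex=4.915, x_land=70.517, impact vy=-9.915
  bounce: vy ← 0.75·9.915 = 7.436
Arc 5: start y=0.000, vy=7.436 → t=1.487, apex=2.765, x_land=79.247, impact vy=-7.436
  bounce: vy ← 0.75·7.436 = 5.577
Arc 6: start y=0.000, vy=5.577 → t=1.115, apex=1.555, x_land=85.794, impact vy=-5.577
  bounce: vy ← 0.75·5.577 = 4.183

1 3.861 27.616 22.665
2 3.525 15.534 43.358
3 2.644 8.738 58.877
4 1.983 4.915 70.517
5 1.487 2.765 79.247
6 1.115 1.555 85.794
final: 85.794 4.183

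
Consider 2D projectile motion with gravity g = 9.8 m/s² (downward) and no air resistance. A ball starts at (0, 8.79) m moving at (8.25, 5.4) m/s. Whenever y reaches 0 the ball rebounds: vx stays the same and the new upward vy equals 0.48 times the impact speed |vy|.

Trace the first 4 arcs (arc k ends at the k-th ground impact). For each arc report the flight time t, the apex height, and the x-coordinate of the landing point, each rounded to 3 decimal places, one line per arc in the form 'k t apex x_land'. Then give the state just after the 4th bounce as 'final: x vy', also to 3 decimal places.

Arc 1: start y=8.790, vy=5.400 → t=1.999, apex=10.278, x_land=16.494, impact vy=-14.193
  bounce: vy ← 0.48·14.193 = 6.813
Arc 2: start y=0.000, vy=6.813 → t=1.390, apex=2.368, x_land=27.965, impact vy=-6.813
  bounce: vy ← 0.48·6.813 = 3.270
Arc 3: start y=0.000, vy=3.270 → t=0.667, apex=0.546, x_land=33.470, impact vy=-3.270
  bounce: vy ← 0.48·3.270 = 1.570
Arc 4: start y=0.000, vy=1.570 → t=0.320, apex=0.126, x_land=36.113, impact vy=-1.570
  bounce: vy ← 0.48·1.570 = 0.753

1 1.999 10.278 16.494
2 1.390 2.368 27.965
3 0.667 0.546 33.470
4 0.320 0.126 36.113
final: 36.113 0.753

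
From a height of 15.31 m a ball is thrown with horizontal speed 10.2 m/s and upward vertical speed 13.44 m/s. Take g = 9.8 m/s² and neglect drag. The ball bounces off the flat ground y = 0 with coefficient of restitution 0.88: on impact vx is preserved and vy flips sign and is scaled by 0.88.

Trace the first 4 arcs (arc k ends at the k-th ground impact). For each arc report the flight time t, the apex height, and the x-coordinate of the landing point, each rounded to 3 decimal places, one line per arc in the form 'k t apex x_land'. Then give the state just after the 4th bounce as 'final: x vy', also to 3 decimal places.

1 3.609 24.526 36.809
2 3.938 18.993 76.972
3 3.465 14.708 112.315
4 3.049 11.390 143.418
final: 143.418 13.148

Arc 1: start y=15.310, vy=13.440 → t=3.609, apex=24.526, x_land=36.809, impact vy=-21.925
  bounce: vy ← 0.88·21.925 = 19.294
Arc 2: start y=0.000, vy=19.294 → t=3.938, apex=18.993, x_land=76.972, impact vy=-19.294
  bounce: vy ← 0.88·19.294 = 16.979
Arc 3: start y=0.000, vy=16.979 → t=3.465, apex=14.708, x_land=112.315, impact vy=-16.979
  bounce: vy ← 0.88·16.979 = 14.941
Arc 4: start y=0.000, vy=14.941 → t=3.049, apex=11.390, x_land=143.418, impact vy=-14.941
  bounce: vy ← 0.88·14.941 = 13.148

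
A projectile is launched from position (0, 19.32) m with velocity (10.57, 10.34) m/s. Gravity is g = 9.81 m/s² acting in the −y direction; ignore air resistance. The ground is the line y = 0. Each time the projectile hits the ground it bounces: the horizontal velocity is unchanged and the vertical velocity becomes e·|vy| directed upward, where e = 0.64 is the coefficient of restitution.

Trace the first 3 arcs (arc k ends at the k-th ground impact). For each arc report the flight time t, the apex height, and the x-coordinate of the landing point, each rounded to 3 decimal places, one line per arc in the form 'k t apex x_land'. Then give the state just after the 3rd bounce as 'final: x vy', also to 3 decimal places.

1 3.301 24.769 34.894
2 2.876 10.146 65.297
3 1.841 4.156 84.755
final: 84.755 5.779

Arc 1: start y=19.320, vy=10.340 → t=3.301, apex=24.769, x_land=34.894, impact vy=-22.045
  bounce: vy ← 0.64·22.045 = 14.109
Arc 2: start y=0.000, vy=14.109 → t=2.876, apex=10.146, x_land=65.297, impact vy=-14.109
  bounce: vy ← 0.64·14.109 = 9.030
Arc 3: start y=0.000, vy=9.030 → t=1.841, apex=4.156, x_land=84.755, impact vy=-9.030
  bounce: vy ← 0.64·9.030 = 5.779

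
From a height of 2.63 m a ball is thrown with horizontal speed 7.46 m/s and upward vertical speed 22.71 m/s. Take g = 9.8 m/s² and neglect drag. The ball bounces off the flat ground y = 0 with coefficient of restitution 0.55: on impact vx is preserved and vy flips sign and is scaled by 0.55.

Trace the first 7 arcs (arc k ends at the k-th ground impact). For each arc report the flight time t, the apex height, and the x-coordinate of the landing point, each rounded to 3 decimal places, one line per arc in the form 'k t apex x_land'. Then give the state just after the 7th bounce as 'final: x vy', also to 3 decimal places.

Arc 1: start y=2.630, vy=22.710 → t=4.748, apex=28.943, x_land=35.418, impact vy=-23.818
  bounce: vy ← 0.55·23.818 = 13.100
Arc 2: start y=0.000, vy=13.100 → t=2.673, apex=8.755, x_land=55.362, impact vy=-13.100
  bounce: vy ← 0.55·13.100 = 7.205
Arc 3: start y=0.000, vy=7.205 → t=1.470, apex=2.649, x_land=66.331, impact vy=-7.205
  bounce: vy ← 0.55·7.205 = 3.963
Arc 4: start y=0.000, vy=3.963 → t=0.809, apex=0.801, x_land=72.364, impact vy=-3.963
  bounce: vy ← 0.55·3.963 = 2.179
Arc 5: start y=0.000, vy=2.179 → t=0.445, apex=0.242, x_land=75.682, impact vy=-2.179
  bounce: vy ← 0.55·2.179 = 1.199
Arc 6: start y=0.000, vy=1.199 → t=0.245, apex=0.073, x_land=77.507, impact vy=-1.199
  bounce: vy ← 0.55·1.199 = 0.659
Arc 7: start y=0.000, vy=0.659 → t=0.135, apex=0.022, x_land=78.511, impact vy=-0.659
  bounce: vy ← 0.55·0.659 = 0.363

1 4.748 28.943 35.418
2 2.673 8.755 55.362
3 1.470 2.649 66.331
4 0.809 0.801 72.364
5 0.445 0.242 75.682
6 0.245 0.073 77.507
7 0.135 0.022 78.511
final: 78.511 0.363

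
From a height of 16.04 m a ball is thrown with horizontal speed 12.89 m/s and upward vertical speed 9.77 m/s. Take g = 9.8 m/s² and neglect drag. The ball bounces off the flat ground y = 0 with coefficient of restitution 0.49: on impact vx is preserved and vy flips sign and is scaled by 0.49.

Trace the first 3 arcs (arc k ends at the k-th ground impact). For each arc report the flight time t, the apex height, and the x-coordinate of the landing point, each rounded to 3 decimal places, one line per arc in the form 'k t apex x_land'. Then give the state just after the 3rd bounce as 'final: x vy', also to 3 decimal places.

1 3.063 20.910 39.478
2 2.024 5.021 65.573
3 0.992 1.205 78.360
final: 78.360 2.382

Arc 1: start y=16.040, vy=9.770 → t=3.063, apex=20.910, x_land=39.478, impact vy=-20.244
  bounce: vy ← 0.49·20.244 = 9.920
Arc 2: start y=0.000, vy=9.920 → t=2.024, apex=5.021, x_land=65.573, impact vy=-9.920
  bounce: vy ← 0.49·9.920 = 4.861
Arc 3: start y=0.000, vy=4.861 → t=0.992, apex=1.205, x_land=78.360, impact vy=-4.861
  bounce: vy ← 0.49·4.861 = 2.382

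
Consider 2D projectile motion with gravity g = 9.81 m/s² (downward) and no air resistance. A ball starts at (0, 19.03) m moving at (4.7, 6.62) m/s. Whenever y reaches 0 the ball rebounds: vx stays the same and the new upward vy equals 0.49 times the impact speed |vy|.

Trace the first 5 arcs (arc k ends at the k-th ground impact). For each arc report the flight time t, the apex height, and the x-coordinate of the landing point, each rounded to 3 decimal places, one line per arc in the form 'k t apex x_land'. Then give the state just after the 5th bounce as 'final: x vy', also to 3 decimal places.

Arc 1: start y=19.030, vy=6.620 → t=2.757, apex=21.264, x_land=12.957, impact vy=-20.425
  bounce: vy ← 0.49·20.425 = 10.008
Arc 2: start y=0.000, vy=10.008 → t=2.040, apex=5.105, x_land=22.548, impact vy=-10.008
  bounce: vy ← 0.49·10.008 = 4.904
Arc 3: start y=0.000, vy=4.904 → t=1.000, apex=1.226, x_land=27.247, impact vy=-4.904
  bounce: vy ← 0.49·4.904 = 2.403
Arc 4: start y=0.000, vy=2.403 → t=0.490, apex=0.294, x_land=29.549, impact vy=-2.403
  bounce: vy ← 0.49·2.403 = 1.177
Arc 5: start y=0.000, vy=1.177 → t=0.240, apex=0.071, x_land=30.678, impact vy=-1.177
  bounce: vy ← 0.49·1.177 = 0.577

1 2.757 21.264 12.957
2 2.040 5.105 22.548
3 1.000 1.226 27.247
4 0.490 0.294 29.549
5 0.240 0.071 30.678
final: 30.678 0.577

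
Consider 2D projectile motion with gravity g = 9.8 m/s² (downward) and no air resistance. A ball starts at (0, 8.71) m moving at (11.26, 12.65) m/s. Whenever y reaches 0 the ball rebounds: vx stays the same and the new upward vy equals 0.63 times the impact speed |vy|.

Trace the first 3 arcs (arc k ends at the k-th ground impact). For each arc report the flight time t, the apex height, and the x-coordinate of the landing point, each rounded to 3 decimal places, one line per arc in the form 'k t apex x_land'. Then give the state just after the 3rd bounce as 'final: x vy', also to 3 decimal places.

1 3.147 16.874 35.430
2 2.338 6.697 61.759
3 1.473 2.658 78.346
final: 78.346 4.547

Arc 1: start y=8.710, vy=12.650 → t=3.147, apex=16.874, x_land=35.430, impact vy=-18.186
  bounce: vy ← 0.63·18.186 = 11.457
Arc 2: start y=0.000, vy=11.457 → t=2.338, apex=6.697, x_land=61.759, impact vy=-11.457
  bounce: vy ← 0.63·11.457 = 7.218
Arc 3: start y=0.000, vy=7.218 → t=1.473, apex=2.658, x_land=78.346, impact vy=-7.218
  bounce: vy ← 0.63·7.218 = 4.547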